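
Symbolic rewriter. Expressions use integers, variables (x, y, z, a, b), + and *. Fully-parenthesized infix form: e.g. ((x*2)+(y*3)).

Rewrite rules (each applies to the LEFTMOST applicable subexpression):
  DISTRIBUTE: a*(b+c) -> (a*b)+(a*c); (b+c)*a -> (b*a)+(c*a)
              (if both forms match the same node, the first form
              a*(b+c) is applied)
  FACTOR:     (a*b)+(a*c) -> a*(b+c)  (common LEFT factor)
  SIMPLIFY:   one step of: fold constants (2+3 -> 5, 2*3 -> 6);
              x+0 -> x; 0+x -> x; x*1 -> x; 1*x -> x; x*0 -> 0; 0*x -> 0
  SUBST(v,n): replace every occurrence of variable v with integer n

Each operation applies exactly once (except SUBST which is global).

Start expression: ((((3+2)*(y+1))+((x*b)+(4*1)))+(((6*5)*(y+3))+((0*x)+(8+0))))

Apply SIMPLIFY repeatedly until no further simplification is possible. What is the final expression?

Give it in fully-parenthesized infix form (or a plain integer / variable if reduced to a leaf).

Start: ((((3+2)*(y+1))+((x*b)+(4*1)))+(((6*5)*(y+3))+((0*x)+(8+0))))
Step 1: at LLL: (3+2) -> 5; overall: ((((3+2)*(y+1))+((x*b)+(4*1)))+(((6*5)*(y+3))+((0*x)+(8+0)))) -> (((5*(y+1))+((x*b)+(4*1)))+(((6*5)*(y+3))+((0*x)+(8+0))))
Step 2: at LRR: (4*1) -> 4; overall: (((5*(y+1))+((x*b)+(4*1)))+(((6*5)*(y+3))+((0*x)+(8+0)))) -> (((5*(y+1))+((x*b)+4))+(((6*5)*(y+3))+((0*x)+(8+0))))
Step 3: at RLL: (6*5) -> 30; overall: (((5*(y+1))+((x*b)+4))+(((6*5)*(y+3))+((0*x)+(8+0)))) -> (((5*(y+1))+((x*b)+4))+((30*(y+3))+((0*x)+(8+0))))
Step 4: at RRL: (0*x) -> 0; overall: (((5*(y+1))+((x*b)+4))+((30*(y+3))+((0*x)+(8+0)))) -> (((5*(y+1))+((x*b)+4))+((30*(y+3))+(0+(8+0))))
Step 5: at RR: (0+(8+0)) -> (8+0); overall: (((5*(y+1))+((x*b)+4))+((30*(y+3))+(0+(8+0)))) -> (((5*(y+1))+((x*b)+4))+((30*(y+3))+(8+0)))
Step 6: at RR: (8+0) -> 8; overall: (((5*(y+1))+((x*b)+4))+((30*(y+3))+(8+0))) -> (((5*(y+1))+((x*b)+4))+((30*(y+3))+8))
Fixed point: (((5*(y+1))+((x*b)+4))+((30*(y+3))+8))

Answer: (((5*(y+1))+((x*b)+4))+((30*(y+3))+8))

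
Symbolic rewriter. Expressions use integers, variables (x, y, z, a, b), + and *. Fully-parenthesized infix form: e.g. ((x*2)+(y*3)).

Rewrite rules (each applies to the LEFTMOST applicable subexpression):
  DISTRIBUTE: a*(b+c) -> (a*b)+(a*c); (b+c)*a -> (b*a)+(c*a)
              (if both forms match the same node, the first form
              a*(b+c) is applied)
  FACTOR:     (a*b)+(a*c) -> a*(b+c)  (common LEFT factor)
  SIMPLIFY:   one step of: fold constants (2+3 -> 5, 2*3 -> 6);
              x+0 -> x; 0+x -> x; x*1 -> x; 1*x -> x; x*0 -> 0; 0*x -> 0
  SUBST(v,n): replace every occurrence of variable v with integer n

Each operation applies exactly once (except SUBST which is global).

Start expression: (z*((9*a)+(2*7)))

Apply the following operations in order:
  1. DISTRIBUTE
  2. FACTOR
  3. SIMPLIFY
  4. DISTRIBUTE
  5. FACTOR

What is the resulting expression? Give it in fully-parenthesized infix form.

Answer: (z*((9*a)+14))

Derivation:
Start: (z*((9*a)+(2*7)))
Apply DISTRIBUTE at root (target: (z*((9*a)+(2*7)))): (z*((9*a)+(2*7))) -> ((z*(9*a))+(z*(2*7)))
Apply FACTOR at root (target: ((z*(9*a))+(z*(2*7)))): ((z*(9*a))+(z*(2*7))) -> (z*((9*a)+(2*7)))
Apply SIMPLIFY at RR (target: (2*7)): (z*((9*a)+(2*7))) -> (z*((9*a)+14))
Apply DISTRIBUTE at root (target: (z*((9*a)+14))): (z*((9*a)+14)) -> ((z*(9*a))+(z*14))
Apply FACTOR at root (target: ((z*(9*a))+(z*14))): ((z*(9*a))+(z*14)) -> (z*((9*a)+14))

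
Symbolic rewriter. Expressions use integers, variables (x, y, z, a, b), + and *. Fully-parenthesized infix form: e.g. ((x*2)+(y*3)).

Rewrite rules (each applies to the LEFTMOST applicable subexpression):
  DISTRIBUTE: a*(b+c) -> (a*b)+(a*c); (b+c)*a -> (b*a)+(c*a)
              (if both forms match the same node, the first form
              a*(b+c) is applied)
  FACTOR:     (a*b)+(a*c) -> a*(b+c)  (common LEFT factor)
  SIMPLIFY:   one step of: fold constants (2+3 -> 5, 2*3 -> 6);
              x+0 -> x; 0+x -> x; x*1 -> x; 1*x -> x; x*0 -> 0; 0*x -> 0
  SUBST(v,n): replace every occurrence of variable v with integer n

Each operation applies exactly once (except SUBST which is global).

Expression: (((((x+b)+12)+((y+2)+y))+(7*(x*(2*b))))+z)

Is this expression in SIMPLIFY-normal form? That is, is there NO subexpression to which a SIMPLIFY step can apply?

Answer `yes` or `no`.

Expression: (((((x+b)+12)+((y+2)+y))+(7*(x*(2*b))))+z)
Scanning for simplifiable subexpressions (pre-order)...
  at root: (((((x+b)+12)+((y+2)+y))+(7*(x*(2*b))))+z) (not simplifiable)
  at L: ((((x+b)+12)+((y+2)+y))+(7*(x*(2*b)))) (not simplifiable)
  at LL: (((x+b)+12)+((y+2)+y)) (not simplifiable)
  at LLL: ((x+b)+12) (not simplifiable)
  at LLLL: (x+b) (not simplifiable)
  at LLR: ((y+2)+y) (not simplifiable)
  at LLRL: (y+2) (not simplifiable)
  at LR: (7*(x*(2*b))) (not simplifiable)
  at LRR: (x*(2*b)) (not simplifiable)
  at LRRR: (2*b) (not simplifiable)
Result: no simplifiable subexpression found -> normal form.

Answer: yes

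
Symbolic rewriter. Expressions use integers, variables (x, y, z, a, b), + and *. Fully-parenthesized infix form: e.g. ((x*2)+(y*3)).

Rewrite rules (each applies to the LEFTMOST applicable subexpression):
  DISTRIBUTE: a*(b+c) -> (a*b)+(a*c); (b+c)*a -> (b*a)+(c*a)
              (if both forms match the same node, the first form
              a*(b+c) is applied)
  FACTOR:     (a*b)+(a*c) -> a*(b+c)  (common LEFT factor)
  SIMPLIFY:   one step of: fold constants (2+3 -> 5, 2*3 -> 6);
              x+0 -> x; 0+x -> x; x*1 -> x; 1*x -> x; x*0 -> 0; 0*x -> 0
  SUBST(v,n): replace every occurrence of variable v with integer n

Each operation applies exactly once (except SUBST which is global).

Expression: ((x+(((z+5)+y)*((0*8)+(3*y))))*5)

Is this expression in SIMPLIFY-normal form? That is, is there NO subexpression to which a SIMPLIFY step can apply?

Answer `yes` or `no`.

Answer: no

Derivation:
Expression: ((x+(((z+5)+y)*((0*8)+(3*y))))*5)
Scanning for simplifiable subexpressions (pre-order)...
  at root: ((x+(((z+5)+y)*((0*8)+(3*y))))*5) (not simplifiable)
  at L: (x+(((z+5)+y)*((0*8)+(3*y)))) (not simplifiable)
  at LR: (((z+5)+y)*((0*8)+(3*y))) (not simplifiable)
  at LRL: ((z+5)+y) (not simplifiable)
  at LRLL: (z+5) (not simplifiable)
  at LRR: ((0*8)+(3*y)) (not simplifiable)
  at LRRL: (0*8) (SIMPLIFIABLE)
  at LRRR: (3*y) (not simplifiable)
Found simplifiable subexpr at path LRRL: (0*8)
One SIMPLIFY step would give: ((x+(((z+5)+y)*(0+(3*y))))*5)
-> NOT in normal form.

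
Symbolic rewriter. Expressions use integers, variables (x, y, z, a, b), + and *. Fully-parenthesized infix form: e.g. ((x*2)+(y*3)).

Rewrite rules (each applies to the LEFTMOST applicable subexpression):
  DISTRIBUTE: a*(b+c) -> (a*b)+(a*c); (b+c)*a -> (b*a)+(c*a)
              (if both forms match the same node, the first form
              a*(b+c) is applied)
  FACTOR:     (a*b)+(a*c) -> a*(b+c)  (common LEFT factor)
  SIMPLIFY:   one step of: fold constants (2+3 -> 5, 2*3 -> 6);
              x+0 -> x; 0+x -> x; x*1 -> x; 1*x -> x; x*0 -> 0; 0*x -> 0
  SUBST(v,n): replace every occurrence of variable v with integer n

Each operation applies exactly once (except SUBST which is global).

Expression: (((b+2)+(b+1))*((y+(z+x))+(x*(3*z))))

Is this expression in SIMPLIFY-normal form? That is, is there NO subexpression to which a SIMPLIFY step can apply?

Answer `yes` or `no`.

Answer: yes

Derivation:
Expression: (((b+2)+(b+1))*((y+(z+x))+(x*(3*z))))
Scanning for simplifiable subexpressions (pre-order)...
  at root: (((b+2)+(b+1))*((y+(z+x))+(x*(3*z)))) (not simplifiable)
  at L: ((b+2)+(b+1)) (not simplifiable)
  at LL: (b+2) (not simplifiable)
  at LR: (b+1) (not simplifiable)
  at R: ((y+(z+x))+(x*(3*z))) (not simplifiable)
  at RL: (y+(z+x)) (not simplifiable)
  at RLR: (z+x) (not simplifiable)
  at RR: (x*(3*z)) (not simplifiable)
  at RRR: (3*z) (not simplifiable)
Result: no simplifiable subexpression found -> normal form.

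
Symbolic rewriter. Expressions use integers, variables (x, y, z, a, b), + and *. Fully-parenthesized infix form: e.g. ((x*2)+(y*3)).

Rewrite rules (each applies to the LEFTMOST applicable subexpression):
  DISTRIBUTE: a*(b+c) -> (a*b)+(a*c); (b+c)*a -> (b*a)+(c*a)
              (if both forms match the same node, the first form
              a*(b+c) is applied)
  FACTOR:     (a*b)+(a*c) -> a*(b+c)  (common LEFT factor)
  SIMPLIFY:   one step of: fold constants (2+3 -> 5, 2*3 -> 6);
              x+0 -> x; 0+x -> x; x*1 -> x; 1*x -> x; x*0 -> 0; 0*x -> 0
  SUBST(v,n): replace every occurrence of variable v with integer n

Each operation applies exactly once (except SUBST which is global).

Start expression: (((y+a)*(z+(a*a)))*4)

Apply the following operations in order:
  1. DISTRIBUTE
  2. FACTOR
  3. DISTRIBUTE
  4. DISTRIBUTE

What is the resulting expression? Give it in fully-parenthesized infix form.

Answer: ((((y+a)*z)*4)+(((y+a)*(a*a))*4))

Derivation:
Start: (((y+a)*(z+(a*a)))*4)
Apply DISTRIBUTE at L (target: ((y+a)*(z+(a*a)))): (((y+a)*(z+(a*a)))*4) -> ((((y+a)*z)+((y+a)*(a*a)))*4)
Apply FACTOR at L (target: (((y+a)*z)+((y+a)*(a*a)))): ((((y+a)*z)+((y+a)*(a*a)))*4) -> (((y+a)*(z+(a*a)))*4)
Apply DISTRIBUTE at L (target: ((y+a)*(z+(a*a)))): (((y+a)*(z+(a*a)))*4) -> ((((y+a)*z)+((y+a)*(a*a)))*4)
Apply DISTRIBUTE at root (target: ((((y+a)*z)+((y+a)*(a*a)))*4)): ((((y+a)*z)+((y+a)*(a*a)))*4) -> ((((y+a)*z)*4)+(((y+a)*(a*a))*4))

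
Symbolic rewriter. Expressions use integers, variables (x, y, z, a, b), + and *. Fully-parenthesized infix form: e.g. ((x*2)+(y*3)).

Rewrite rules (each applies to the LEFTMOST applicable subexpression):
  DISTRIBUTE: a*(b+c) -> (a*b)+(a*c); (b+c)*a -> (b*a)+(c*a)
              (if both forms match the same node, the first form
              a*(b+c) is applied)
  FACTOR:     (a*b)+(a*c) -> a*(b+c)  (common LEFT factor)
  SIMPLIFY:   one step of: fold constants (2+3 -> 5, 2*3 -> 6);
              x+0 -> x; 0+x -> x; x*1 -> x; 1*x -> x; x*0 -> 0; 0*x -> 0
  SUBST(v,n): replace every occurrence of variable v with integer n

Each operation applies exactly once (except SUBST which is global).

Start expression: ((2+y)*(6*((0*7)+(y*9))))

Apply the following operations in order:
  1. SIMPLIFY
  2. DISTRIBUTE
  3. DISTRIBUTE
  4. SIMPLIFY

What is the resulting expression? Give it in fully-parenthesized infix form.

Start: ((2+y)*(6*((0*7)+(y*9))))
Apply SIMPLIFY at RRL (target: (0*7)): ((2+y)*(6*((0*7)+(y*9)))) -> ((2+y)*(6*(0+(y*9))))
Apply DISTRIBUTE at root (target: ((2+y)*(6*(0+(y*9))))): ((2+y)*(6*(0+(y*9)))) -> ((2*(6*(0+(y*9))))+(y*(6*(0+(y*9)))))
Apply DISTRIBUTE at LR (target: (6*(0+(y*9)))): ((2*(6*(0+(y*9))))+(y*(6*(0+(y*9))))) -> ((2*((6*0)+(6*(y*9))))+(y*(6*(0+(y*9)))))
Apply SIMPLIFY at LRL (target: (6*0)): ((2*((6*0)+(6*(y*9))))+(y*(6*(0+(y*9))))) -> ((2*(0+(6*(y*9))))+(y*(6*(0+(y*9)))))

Answer: ((2*(0+(6*(y*9))))+(y*(6*(0+(y*9)))))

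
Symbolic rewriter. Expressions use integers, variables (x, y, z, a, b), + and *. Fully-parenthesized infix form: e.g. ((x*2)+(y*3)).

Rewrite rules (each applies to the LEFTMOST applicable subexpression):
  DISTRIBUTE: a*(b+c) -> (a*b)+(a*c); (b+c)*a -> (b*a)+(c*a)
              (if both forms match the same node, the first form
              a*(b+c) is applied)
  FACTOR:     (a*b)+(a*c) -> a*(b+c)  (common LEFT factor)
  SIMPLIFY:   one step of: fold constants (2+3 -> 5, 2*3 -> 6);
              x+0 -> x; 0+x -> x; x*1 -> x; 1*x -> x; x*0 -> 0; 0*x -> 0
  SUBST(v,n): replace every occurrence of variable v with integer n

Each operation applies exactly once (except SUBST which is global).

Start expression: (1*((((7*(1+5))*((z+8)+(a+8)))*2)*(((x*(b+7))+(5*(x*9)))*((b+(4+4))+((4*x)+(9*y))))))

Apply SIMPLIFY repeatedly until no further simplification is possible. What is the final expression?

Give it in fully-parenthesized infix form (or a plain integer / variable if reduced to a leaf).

Answer: (((42*((z+8)+(a+8)))*2)*(((x*(b+7))+(5*(x*9)))*((b+8)+((4*x)+(9*y)))))

Derivation:
Start: (1*((((7*(1+5))*((z+8)+(a+8)))*2)*(((x*(b+7))+(5*(x*9)))*((b+(4+4))+((4*x)+(9*y))))))
Step 1: at root: (1*((((7*(1+5))*((z+8)+(a+8)))*2)*(((x*(b+7))+(5*(x*9)))*((b+(4+4))+((4*x)+(9*y)))))) -> ((((7*(1+5))*((z+8)+(a+8)))*2)*(((x*(b+7))+(5*(x*9)))*((b+(4+4))+((4*x)+(9*y))))); overall: (1*((((7*(1+5))*((z+8)+(a+8)))*2)*(((x*(b+7))+(5*(x*9)))*((b+(4+4))+((4*x)+(9*y)))))) -> ((((7*(1+5))*((z+8)+(a+8)))*2)*(((x*(b+7))+(5*(x*9)))*((b+(4+4))+((4*x)+(9*y)))))
Step 2: at LLLR: (1+5) -> 6; overall: ((((7*(1+5))*((z+8)+(a+8)))*2)*(((x*(b+7))+(5*(x*9)))*((b+(4+4))+((4*x)+(9*y))))) -> ((((7*6)*((z+8)+(a+8)))*2)*(((x*(b+7))+(5*(x*9)))*((b+(4+4))+((4*x)+(9*y)))))
Step 3: at LLL: (7*6) -> 42; overall: ((((7*6)*((z+8)+(a+8)))*2)*(((x*(b+7))+(5*(x*9)))*((b+(4+4))+((4*x)+(9*y))))) -> (((42*((z+8)+(a+8)))*2)*(((x*(b+7))+(5*(x*9)))*((b+(4+4))+((4*x)+(9*y)))))
Step 4: at RRLR: (4+4) -> 8; overall: (((42*((z+8)+(a+8)))*2)*(((x*(b+7))+(5*(x*9)))*((b+(4+4))+((4*x)+(9*y))))) -> (((42*((z+8)+(a+8)))*2)*(((x*(b+7))+(5*(x*9)))*((b+8)+((4*x)+(9*y)))))
Fixed point: (((42*((z+8)+(a+8)))*2)*(((x*(b+7))+(5*(x*9)))*((b+8)+((4*x)+(9*y)))))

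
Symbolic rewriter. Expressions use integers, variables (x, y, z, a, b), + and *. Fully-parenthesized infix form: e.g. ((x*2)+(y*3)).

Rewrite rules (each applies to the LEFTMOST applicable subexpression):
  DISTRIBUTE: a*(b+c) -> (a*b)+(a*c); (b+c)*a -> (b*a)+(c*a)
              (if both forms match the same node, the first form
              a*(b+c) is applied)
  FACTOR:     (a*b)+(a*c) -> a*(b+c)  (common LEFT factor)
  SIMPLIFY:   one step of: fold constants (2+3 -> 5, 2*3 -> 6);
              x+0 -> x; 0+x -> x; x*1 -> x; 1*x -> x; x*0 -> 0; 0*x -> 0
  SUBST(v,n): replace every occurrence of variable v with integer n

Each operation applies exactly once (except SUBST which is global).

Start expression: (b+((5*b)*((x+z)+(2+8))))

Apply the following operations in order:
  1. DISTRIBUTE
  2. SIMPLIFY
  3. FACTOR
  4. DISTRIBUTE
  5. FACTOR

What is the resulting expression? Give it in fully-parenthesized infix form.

Start: (b+((5*b)*((x+z)+(2+8))))
Apply DISTRIBUTE at R (target: ((5*b)*((x+z)+(2+8)))): (b+((5*b)*((x+z)+(2+8)))) -> (b+(((5*b)*(x+z))+((5*b)*(2+8))))
Apply SIMPLIFY at RRR (target: (2+8)): (b+(((5*b)*(x+z))+((5*b)*(2+8)))) -> (b+(((5*b)*(x+z))+((5*b)*10)))
Apply FACTOR at R (target: (((5*b)*(x+z))+((5*b)*10))): (b+(((5*b)*(x+z))+((5*b)*10))) -> (b+((5*b)*((x+z)+10)))
Apply DISTRIBUTE at R (target: ((5*b)*((x+z)+10))): (b+((5*b)*((x+z)+10))) -> (b+(((5*b)*(x+z))+((5*b)*10)))
Apply FACTOR at R (target: (((5*b)*(x+z))+((5*b)*10))): (b+(((5*b)*(x+z))+((5*b)*10))) -> (b+((5*b)*((x+z)+10)))

Answer: (b+((5*b)*((x+z)+10)))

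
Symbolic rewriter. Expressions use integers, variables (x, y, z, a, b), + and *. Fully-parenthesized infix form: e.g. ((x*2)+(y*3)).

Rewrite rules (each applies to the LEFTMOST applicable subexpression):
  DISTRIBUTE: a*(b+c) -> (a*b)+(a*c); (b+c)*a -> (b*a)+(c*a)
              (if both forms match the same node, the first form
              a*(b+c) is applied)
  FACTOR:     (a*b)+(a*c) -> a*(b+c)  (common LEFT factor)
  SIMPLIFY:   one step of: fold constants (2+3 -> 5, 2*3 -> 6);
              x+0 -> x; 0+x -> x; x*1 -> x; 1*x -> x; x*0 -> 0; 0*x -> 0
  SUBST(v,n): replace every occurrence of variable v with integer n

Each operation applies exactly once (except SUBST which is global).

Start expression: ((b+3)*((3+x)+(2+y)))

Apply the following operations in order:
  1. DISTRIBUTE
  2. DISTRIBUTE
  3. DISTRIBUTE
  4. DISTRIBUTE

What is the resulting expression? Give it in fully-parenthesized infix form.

Start: ((b+3)*((3+x)+(2+y)))
Apply DISTRIBUTE at root (target: ((b+3)*((3+x)+(2+y)))): ((b+3)*((3+x)+(2+y))) -> (((b+3)*(3+x))+((b+3)*(2+y)))
Apply DISTRIBUTE at L (target: ((b+3)*(3+x))): (((b+3)*(3+x))+((b+3)*(2+y))) -> ((((b+3)*3)+((b+3)*x))+((b+3)*(2+y)))
Apply DISTRIBUTE at LL (target: ((b+3)*3)): ((((b+3)*3)+((b+3)*x))+((b+3)*(2+y))) -> ((((b*3)+(3*3))+((b+3)*x))+((b+3)*(2+y)))
Apply DISTRIBUTE at LR (target: ((b+3)*x)): ((((b*3)+(3*3))+((b+3)*x))+((b+3)*(2+y))) -> ((((b*3)+(3*3))+((b*x)+(3*x)))+((b+3)*(2+y)))

Answer: ((((b*3)+(3*3))+((b*x)+(3*x)))+((b+3)*(2+y)))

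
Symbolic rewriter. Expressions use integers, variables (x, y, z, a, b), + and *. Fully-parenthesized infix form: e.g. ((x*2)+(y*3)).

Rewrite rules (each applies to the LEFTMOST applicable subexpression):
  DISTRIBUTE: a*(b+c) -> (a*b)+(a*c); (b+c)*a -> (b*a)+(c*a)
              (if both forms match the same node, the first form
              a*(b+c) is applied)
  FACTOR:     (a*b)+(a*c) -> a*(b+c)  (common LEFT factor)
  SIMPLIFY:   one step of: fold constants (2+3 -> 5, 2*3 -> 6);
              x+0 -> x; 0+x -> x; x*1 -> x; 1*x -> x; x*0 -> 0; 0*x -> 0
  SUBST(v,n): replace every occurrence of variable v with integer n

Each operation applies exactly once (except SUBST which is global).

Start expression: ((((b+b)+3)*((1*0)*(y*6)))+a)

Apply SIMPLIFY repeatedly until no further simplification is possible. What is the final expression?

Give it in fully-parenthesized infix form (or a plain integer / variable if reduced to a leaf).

Start: ((((b+b)+3)*((1*0)*(y*6)))+a)
Step 1: at LRL: (1*0) -> 0; overall: ((((b+b)+3)*((1*0)*(y*6)))+a) -> ((((b+b)+3)*(0*(y*6)))+a)
Step 2: at LR: (0*(y*6)) -> 0; overall: ((((b+b)+3)*(0*(y*6)))+a) -> ((((b+b)+3)*0)+a)
Step 3: at L: (((b+b)+3)*0) -> 0; overall: ((((b+b)+3)*0)+a) -> (0+a)
Step 4: at root: (0+a) -> a; overall: (0+a) -> a
Fixed point: a

Answer: a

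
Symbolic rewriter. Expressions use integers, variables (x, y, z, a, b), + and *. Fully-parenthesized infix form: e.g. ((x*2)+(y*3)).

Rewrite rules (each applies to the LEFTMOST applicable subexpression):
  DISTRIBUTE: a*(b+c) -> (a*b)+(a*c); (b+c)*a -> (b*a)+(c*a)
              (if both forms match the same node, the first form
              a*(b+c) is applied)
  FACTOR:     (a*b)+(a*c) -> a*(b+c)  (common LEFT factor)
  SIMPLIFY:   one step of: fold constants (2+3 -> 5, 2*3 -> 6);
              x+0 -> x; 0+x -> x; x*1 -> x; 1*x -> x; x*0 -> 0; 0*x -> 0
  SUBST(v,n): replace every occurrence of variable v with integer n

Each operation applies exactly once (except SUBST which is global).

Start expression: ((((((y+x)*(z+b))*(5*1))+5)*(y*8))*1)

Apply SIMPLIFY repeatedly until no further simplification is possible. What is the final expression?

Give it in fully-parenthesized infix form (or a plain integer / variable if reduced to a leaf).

Start: ((((((y+x)*(z+b))*(5*1))+5)*(y*8))*1)
Step 1: at root: ((((((y+x)*(z+b))*(5*1))+5)*(y*8))*1) -> (((((y+x)*(z+b))*(5*1))+5)*(y*8)); overall: ((((((y+x)*(z+b))*(5*1))+5)*(y*8))*1) -> (((((y+x)*(z+b))*(5*1))+5)*(y*8))
Step 2: at LLR: (5*1) -> 5; overall: (((((y+x)*(z+b))*(5*1))+5)*(y*8)) -> (((((y+x)*(z+b))*5)+5)*(y*8))
Fixed point: (((((y+x)*(z+b))*5)+5)*(y*8))

Answer: (((((y+x)*(z+b))*5)+5)*(y*8))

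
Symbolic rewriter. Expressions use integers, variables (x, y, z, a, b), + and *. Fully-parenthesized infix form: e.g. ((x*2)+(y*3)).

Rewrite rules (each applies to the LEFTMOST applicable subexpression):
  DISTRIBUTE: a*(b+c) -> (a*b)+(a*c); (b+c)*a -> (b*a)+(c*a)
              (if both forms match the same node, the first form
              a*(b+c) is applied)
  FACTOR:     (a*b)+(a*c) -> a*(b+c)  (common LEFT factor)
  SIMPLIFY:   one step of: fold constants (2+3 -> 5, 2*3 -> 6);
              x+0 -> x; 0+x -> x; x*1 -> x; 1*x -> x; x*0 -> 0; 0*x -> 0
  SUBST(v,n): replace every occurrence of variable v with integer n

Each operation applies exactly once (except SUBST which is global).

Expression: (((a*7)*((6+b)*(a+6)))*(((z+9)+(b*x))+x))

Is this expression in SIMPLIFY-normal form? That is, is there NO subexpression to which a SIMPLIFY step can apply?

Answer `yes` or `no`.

Answer: yes

Derivation:
Expression: (((a*7)*((6+b)*(a+6)))*(((z+9)+(b*x))+x))
Scanning for simplifiable subexpressions (pre-order)...
  at root: (((a*7)*((6+b)*(a+6)))*(((z+9)+(b*x))+x)) (not simplifiable)
  at L: ((a*7)*((6+b)*(a+6))) (not simplifiable)
  at LL: (a*7) (not simplifiable)
  at LR: ((6+b)*(a+6)) (not simplifiable)
  at LRL: (6+b) (not simplifiable)
  at LRR: (a+6) (not simplifiable)
  at R: (((z+9)+(b*x))+x) (not simplifiable)
  at RL: ((z+9)+(b*x)) (not simplifiable)
  at RLL: (z+9) (not simplifiable)
  at RLR: (b*x) (not simplifiable)
Result: no simplifiable subexpression found -> normal form.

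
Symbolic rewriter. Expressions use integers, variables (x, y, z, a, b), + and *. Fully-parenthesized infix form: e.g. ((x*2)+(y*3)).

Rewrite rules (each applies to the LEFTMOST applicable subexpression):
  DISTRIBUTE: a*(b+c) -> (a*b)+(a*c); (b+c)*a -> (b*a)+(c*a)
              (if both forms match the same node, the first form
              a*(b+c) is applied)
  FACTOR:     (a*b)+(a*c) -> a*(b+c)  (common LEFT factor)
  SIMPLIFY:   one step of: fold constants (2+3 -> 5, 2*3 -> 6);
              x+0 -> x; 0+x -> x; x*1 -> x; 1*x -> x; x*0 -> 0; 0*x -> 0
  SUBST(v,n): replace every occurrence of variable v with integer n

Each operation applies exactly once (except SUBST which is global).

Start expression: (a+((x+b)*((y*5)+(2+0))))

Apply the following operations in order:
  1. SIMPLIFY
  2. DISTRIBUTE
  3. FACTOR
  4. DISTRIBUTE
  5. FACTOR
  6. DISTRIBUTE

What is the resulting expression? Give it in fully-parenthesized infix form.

Answer: (a+(((x+b)*(y*5))+((x+b)*2)))

Derivation:
Start: (a+((x+b)*((y*5)+(2+0))))
Apply SIMPLIFY at RRR (target: (2+0)): (a+((x+b)*((y*5)+(2+0)))) -> (a+((x+b)*((y*5)+2)))
Apply DISTRIBUTE at R (target: ((x+b)*((y*5)+2))): (a+((x+b)*((y*5)+2))) -> (a+(((x+b)*(y*5))+((x+b)*2)))
Apply FACTOR at R (target: (((x+b)*(y*5))+((x+b)*2))): (a+(((x+b)*(y*5))+((x+b)*2))) -> (a+((x+b)*((y*5)+2)))
Apply DISTRIBUTE at R (target: ((x+b)*((y*5)+2))): (a+((x+b)*((y*5)+2))) -> (a+(((x+b)*(y*5))+((x+b)*2)))
Apply FACTOR at R (target: (((x+b)*(y*5))+((x+b)*2))): (a+(((x+b)*(y*5))+((x+b)*2))) -> (a+((x+b)*((y*5)+2)))
Apply DISTRIBUTE at R (target: ((x+b)*((y*5)+2))): (a+((x+b)*((y*5)+2))) -> (a+(((x+b)*(y*5))+((x+b)*2)))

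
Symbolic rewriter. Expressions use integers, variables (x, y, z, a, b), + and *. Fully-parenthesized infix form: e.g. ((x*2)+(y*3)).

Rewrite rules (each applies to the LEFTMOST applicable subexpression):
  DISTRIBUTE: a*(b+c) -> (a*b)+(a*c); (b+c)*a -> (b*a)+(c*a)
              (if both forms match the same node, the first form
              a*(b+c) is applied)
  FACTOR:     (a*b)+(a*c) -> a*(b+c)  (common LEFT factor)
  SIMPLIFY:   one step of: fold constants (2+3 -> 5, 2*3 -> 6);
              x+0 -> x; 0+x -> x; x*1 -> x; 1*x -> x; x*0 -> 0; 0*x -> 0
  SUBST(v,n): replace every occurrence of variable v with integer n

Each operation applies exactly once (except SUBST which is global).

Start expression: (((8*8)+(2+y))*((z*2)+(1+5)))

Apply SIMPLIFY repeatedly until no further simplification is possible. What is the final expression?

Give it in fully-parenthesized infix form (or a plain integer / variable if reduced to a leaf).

Answer: ((64+(2+y))*((z*2)+6))

Derivation:
Start: (((8*8)+(2+y))*((z*2)+(1+5)))
Step 1: at LL: (8*8) -> 64; overall: (((8*8)+(2+y))*((z*2)+(1+5))) -> ((64+(2+y))*((z*2)+(1+5)))
Step 2: at RR: (1+5) -> 6; overall: ((64+(2+y))*((z*2)+(1+5))) -> ((64+(2+y))*((z*2)+6))
Fixed point: ((64+(2+y))*((z*2)+6))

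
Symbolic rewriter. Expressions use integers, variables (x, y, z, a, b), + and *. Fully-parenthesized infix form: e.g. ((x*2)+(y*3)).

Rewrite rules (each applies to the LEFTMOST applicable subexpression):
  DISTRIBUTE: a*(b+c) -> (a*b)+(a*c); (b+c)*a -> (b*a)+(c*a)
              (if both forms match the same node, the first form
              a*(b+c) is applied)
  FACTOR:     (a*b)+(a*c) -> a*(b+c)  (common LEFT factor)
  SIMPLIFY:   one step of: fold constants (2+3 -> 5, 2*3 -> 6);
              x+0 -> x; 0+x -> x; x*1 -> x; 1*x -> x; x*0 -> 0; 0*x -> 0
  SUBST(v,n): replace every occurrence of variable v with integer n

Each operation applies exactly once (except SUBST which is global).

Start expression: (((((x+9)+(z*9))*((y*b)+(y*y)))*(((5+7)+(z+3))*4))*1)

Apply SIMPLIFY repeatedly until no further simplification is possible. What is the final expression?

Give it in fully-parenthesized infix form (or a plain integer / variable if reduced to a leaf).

Start: (((((x+9)+(z*9))*((y*b)+(y*y)))*(((5+7)+(z+3))*4))*1)
Step 1: at root: (((((x+9)+(z*9))*((y*b)+(y*y)))*(((5+7)+(z+3))*4))*1) -> ((((x+9)+(z*9))*((y*b)+(y*y)))*(((5+7)+(z+3))*4)); overall: (((((x+9)+(z*9))*((y*b)+(y*y)))*(((5+7)+(z+3))*4))*1) -> ((((x+9)+(z*9))*((y*b)+(y*y)))*(((5+7)+(z+3))*4))
Step 2: at RLL: (5+7) -> 12; overall: ((((x+9)+(z*9))*((y*b)+(y*y)))*(((5+7)+(z+3))*4)) -> ((((x+9)+(z*9))*((y*b)+(y*y)))*((12+(z+3))*4))
Fixed point: ((((x+9)+(z*9))*((y*b)+(y*y)))*((12+(z+3))*4))

Answer: ((((x+9)+(z*9))*((y*b)+(y*y)))*((12+(z+3))*4))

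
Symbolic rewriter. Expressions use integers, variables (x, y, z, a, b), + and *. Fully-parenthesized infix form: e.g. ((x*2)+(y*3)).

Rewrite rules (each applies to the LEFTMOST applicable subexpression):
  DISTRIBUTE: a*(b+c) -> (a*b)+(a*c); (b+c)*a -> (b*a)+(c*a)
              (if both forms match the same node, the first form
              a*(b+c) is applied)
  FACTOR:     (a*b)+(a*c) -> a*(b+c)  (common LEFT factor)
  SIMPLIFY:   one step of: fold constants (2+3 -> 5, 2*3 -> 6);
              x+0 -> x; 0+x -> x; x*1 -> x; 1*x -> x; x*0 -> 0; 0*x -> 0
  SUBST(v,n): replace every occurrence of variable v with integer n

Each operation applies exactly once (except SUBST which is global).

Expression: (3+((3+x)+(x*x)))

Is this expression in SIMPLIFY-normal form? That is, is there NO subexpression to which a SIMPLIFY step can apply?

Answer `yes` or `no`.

Answer: yes

Derivation:
Expression: (3+((3+x)+(x*x)))
Scanning for simplifiable subexpressions (pre-order)...
  at root: (3+((3+x)+(x*x))) (not simplifiable)
  at R: ((3+x)+(x*x)) (not simplifiable)
  at RL: (3+x) (not simplifiable)
  at RR: (x*x) (not simplifiable)
Result: no simplifiable subexpression found -> normal form.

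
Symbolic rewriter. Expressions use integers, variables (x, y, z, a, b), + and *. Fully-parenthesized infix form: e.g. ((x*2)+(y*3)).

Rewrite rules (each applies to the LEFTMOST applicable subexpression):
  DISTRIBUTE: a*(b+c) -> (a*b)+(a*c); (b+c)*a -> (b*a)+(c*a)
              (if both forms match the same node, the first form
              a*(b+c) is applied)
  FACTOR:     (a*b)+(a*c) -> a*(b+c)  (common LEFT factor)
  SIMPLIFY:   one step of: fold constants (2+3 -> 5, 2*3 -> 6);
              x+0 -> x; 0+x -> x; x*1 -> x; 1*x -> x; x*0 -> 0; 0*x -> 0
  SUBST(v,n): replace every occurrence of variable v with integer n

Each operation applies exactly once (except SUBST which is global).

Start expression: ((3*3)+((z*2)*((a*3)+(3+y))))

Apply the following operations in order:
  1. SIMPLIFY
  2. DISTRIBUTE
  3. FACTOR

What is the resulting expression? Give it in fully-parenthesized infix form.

Start: ((3*3)+((z*2)*((a*3)+(3+y))))
Apply SIMPLIFY at L (target: (3*3)): ((3*3)+((z*2)*((a*3)+(3+y)))) -> (9+((z*2)*((a*3)+(3+y))))
Apply DISTRIBUTE at R (target: ((z*2)*((a*3)+(3+y)))): (9+((z*2)*((a*3)+(3+y)))) -> (9+(((z*2)*(a*3))+((z*2)*(3+y))))
Apply FACTOR at R (target: (((z*2)*(a*3))+((z*2)*(3+y)))): (9+(((z*2)*(a*3))+((z*2)*(3+y)))) -> (9+((z*2)*((a*3)+(3+y))))

Answer: (9+((z*2)*((a*3)+(3+y))))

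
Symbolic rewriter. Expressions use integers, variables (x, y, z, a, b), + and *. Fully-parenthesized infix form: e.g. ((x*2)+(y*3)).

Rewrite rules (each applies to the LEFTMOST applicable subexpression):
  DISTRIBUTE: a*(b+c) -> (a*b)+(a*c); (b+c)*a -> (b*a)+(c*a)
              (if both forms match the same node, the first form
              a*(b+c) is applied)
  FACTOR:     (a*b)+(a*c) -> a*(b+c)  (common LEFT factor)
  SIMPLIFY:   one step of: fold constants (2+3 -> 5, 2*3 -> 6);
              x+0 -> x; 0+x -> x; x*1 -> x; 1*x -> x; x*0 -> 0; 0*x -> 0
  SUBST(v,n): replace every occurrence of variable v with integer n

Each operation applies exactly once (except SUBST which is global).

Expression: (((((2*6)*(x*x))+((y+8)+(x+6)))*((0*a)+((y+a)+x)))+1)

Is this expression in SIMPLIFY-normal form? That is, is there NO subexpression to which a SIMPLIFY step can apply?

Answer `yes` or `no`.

Expression: (((((2*6)*(x*x))+((y+8)+(x+6)))*((0*a)+((y+a)+x)))+1)
Scanning for simplifiable subexpressions (pre-order)...
  at root: (((((2*6)*(x*x))+((y+8)+(x+6)))*((0*a)+((y+a)+x)))+1) (not simplifiable)
  at L: ((((2*6)*(x*x))+((y+8)+(x+6)))*((0*a)+((y+a)+x))) (not simplifiable)
  at LL: (((2*6)*(x*x))+((y+8)+(x+6))) (not simplifiable)
  at LLL: ((2*6)*(x*x)) (not simplifiable)
  at LLLL: (2*6) (SIMPLIFIABLE)
  at LLLR: (x*x) (not simplifiable)
  at LLR: ((y+8)+(x+6)) (not simplifiable)
  at LLRL: (y+8) (not simplifiable)
  at LLRR: (x+6) (not simplifiable)
  at LR: ((0*a)+((y+a)+x)) (not simplifiable)
  at LRL: (0*a) (SIMPLIFIABLE)
  at LRR: ((y+a)+x) (not simplifiable)
  at LRRL: (y+a) (not simplifiable)
Found simplifiable subexpr at path LLLL: (2*6)
One SIMPLIFY step would give: ((((12*(x*x))+((y+8)+(x+6)))*((0*a)+((y+a)+x)))+1)
-> NOT in normal form.

Answer: no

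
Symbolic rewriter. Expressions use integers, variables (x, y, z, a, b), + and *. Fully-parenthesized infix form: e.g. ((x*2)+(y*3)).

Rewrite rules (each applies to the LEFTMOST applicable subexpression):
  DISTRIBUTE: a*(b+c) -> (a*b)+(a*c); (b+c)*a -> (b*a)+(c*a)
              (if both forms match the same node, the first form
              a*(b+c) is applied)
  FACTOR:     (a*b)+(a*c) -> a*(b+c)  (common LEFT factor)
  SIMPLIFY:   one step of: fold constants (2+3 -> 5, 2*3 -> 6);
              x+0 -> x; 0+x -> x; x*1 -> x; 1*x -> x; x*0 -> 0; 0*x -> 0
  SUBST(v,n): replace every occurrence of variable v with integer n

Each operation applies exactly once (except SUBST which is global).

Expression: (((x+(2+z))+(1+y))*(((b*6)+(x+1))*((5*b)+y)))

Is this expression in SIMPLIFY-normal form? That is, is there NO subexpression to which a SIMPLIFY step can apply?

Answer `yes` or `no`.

Expression: (((x+(2+z))+(1+y))*(((b*6)+(x+1))*((5*b)+y)))
Scanning for simplifiable subexpressions (pre-order)...
  at root: (((x+(2+z))+(1+y))*(((b*6)+(x+1))*((5*b)+y))) (not simplifiable)
  at L: ((x+(2+z))+(1+y)) (not simplifiable)
  at LL: (x+(2+z)) (not simplifiable)
  at LLR: (2+z) (not simplifiable)
  at LR: (1+y) (not simplifiable)
  at R: (((b*6)+(x+1))*((5*b)+y)) (not simplifiable)
  at RL: ((b*6)+(x+1)) (not simplifiable)
  at RLL: (b*6) (not simplifiable)
  at RLR: (x+1) (not simplifiable)
  at RR: ((5*b)+y) (not simplifiable)
  at RRL: (5*b) (not simplifiable)
Result: no simplifiable subexpression found -> normal form.

Answer: yes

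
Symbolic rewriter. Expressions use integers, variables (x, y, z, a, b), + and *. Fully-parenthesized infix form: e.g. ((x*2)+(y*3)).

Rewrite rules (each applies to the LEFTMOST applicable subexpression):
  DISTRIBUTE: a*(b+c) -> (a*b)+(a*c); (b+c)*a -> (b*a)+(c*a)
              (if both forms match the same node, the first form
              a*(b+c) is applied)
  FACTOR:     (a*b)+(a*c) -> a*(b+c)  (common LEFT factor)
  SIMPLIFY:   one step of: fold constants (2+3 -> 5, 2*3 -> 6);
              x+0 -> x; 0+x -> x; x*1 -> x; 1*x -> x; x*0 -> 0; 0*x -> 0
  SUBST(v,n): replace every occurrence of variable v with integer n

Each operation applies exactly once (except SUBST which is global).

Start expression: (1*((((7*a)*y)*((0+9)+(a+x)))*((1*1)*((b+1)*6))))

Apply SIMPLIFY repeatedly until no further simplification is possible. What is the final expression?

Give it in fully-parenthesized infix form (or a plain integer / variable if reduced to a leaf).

Start: (1*((((7*a)*y)*((0+9)+(a+x)))*((1*1)*((b+1)*6))))
Step 1: at root: (1*((((7*a)*y)*((0+9)+(a+x)))*((1*1)*((b+1)*6)))) -> ((((7*a)*y)*((0+9)+(a+x)))*((1*1)*((b+1)*6))); overall: (1*((((7*a)*y)*((0+9)+(a+x)))*((1*1)*((b+1)*6)))) -> ((((7*a)*y)*((0+9)+(a+x)))*((1*1)*((b+1)*6)))
Step 2: at LRL: (0+9) -> 9; overall: ((((7*a)*y)*((0+9)+(a+x)))*((1*1)*((b+1)*6))) -> ((((7*a)*y)*(9+(a+x)))*((1*1)*((b+1)*6)))
Step 3: at RL: (1*1) -> 1; overall: ((((7*a)*y)*(9+(a+x)))*((1*1)*((b+1)*6))) -> ((((7*a)*y)*(9+(a+x)))*(1*((b+1)*6)))
Step 4: at R: (1*((b+1)*6)) -> ((b+1)*6); overall: ((((7*a)*y)*(9+(a+x)))*(1*((b+1)*6))) -> ((((7*a)*y)*(9+(a+x)))*((b+1)*6))
Fixed point: ((((7*a)*y)*(9+(a+x)))*((b+1)*6))

Answer: ((((7*a)*y)*(9+(a+x)))*((b+1)*6))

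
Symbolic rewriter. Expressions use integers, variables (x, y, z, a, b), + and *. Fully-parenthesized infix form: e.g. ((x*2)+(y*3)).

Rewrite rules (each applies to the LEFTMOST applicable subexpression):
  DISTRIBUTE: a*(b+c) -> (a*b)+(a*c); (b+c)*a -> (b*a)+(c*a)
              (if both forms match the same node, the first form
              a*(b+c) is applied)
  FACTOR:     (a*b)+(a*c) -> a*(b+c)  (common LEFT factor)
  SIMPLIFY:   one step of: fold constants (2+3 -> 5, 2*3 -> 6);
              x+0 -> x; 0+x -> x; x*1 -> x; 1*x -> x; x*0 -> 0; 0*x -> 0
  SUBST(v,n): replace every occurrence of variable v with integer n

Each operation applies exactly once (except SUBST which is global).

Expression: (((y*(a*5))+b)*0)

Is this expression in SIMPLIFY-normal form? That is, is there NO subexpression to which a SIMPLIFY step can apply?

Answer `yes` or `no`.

Expression: (((y*(a*5))+b)*0)
Scanning for simplifiable subexpressions (pre-order)...
  at root: (((y*(a*5))+b)*0) (SIMPLIFIABLE)
  at L: ((y*(a*5))+b) (not simplifiable)
  at LL: (y*(a*5)) (not simplifiable)
  at LLR: (a*5) (not simplifiable)
Found simplifiable subexpr at path root: (((y*(a*5))+b)*0)
One SIMPLIFY step would give: 0
-> NOT in normal form.

Answer: no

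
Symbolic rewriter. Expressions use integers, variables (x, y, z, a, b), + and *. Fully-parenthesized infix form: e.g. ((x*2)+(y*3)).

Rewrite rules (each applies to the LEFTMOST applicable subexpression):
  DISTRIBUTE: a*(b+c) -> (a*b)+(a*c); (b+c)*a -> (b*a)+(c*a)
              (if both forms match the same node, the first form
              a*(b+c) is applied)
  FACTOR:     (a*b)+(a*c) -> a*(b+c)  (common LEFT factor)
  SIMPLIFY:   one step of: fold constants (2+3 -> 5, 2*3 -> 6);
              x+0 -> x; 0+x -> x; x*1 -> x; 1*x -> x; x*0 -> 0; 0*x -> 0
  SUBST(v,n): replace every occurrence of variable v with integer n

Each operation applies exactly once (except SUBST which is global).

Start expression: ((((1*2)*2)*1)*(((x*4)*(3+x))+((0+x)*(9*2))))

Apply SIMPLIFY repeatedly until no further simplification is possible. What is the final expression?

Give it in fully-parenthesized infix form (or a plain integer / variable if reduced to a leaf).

Start: ((((1*2)*2)*1)*(((x*4)*(3+x))+((0+x)*(9*2))))
Step 1: at L: (((1*2)*2)*1) -> ((1*2)*2); overall: ((((1*2)*2)*1)*(((x*4)*(3+x))+((0+x)*(9*2)))) -> (((1*2)*2)*(((x*4)*(3+x))+((0+x)*(9*2))))
Step 2: at LL: (1*2) -> 2; overall: (((1*2)*2)*(((x*4)*(3+x))+((0+x)*(9*2)))) -> ((2*2)*(((x*4)*(3+x))+((0+x)*(9*2))))
Step 3: at L: (2*2) -> 4; overall: ((2*2)*(((x*4)*(3+x))+((0+x)*(9*2)))) -> (4*(((x*4)*(3+x))+((0+x)*(9*2))))
Step 4: at RRL: (0+x) -> x; overall: (4*(((x*4)*(3+x))+((0+x)*(9*2)))) -> (4*(((x*4)*(3+x))+(x*(9*2))))
Step 5: at RRR: (9*2) -> 18; overall: (4*(((x*4)*(3+x))+(x*(9*2)))) -> (4*(((x*4)*(3+x))+(x*18)))
Fixed point: (4*(((x*4)*(3+x))+(x*18)))

Answer: (4*(((x*4)*(3+x))+(x*18)))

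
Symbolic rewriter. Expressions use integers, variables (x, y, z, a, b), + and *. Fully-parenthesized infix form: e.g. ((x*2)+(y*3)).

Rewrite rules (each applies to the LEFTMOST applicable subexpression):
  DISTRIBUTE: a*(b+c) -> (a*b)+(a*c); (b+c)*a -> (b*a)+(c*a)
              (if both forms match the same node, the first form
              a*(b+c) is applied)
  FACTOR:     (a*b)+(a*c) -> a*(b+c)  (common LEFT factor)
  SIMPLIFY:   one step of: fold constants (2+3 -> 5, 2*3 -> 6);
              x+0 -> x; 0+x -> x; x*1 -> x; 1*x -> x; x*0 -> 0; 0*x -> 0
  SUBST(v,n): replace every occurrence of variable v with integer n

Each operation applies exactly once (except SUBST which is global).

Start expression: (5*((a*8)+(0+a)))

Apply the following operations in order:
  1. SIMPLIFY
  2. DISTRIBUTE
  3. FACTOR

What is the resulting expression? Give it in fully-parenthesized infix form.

Answer: (5*((a*8)+a))

Derivation:
Start: (5*((a*8)+(0+a)))
Apply SIMPLIFY at RR (target: (0+a)): (5*((a*8)+(0+a))) -> (5*((a*8)+a))
Apply DISTRIBUTE at root (target: (5*((a*8)+a))): (5*((a*8)+a)) -> ((5*(a*8))+(5*a))
Apply FACTOR at root (target: ((5*(a*8))+(5*a))): ((5*(a*8))+(5*a)) -> (5*((a*8)+a))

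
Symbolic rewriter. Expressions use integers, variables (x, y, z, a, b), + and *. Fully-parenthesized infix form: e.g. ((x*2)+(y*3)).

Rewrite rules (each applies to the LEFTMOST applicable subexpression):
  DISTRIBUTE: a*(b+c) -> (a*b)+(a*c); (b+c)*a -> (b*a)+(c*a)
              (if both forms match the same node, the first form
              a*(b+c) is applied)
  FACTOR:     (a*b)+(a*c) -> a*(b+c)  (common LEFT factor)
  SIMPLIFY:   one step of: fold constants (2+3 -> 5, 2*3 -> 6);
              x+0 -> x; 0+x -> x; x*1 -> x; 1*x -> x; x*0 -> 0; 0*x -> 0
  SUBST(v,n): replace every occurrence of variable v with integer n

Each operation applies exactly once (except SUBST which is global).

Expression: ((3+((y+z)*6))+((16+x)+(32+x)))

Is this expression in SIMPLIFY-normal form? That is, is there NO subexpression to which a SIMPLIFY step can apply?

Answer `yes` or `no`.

Answer: yes

Derivation:
Expression: ((3+((y+z)*6))+((16+x)+(32+x)))
Scanning for simplifiable subexpressions (pre-order)...
  at root: ((3+((y+z)*6))+((16+x)+(32+x))) (not simplifiable)
  at L: (3+((y+z)*6)) (not simplifiable)
  at LR: ((y+z)*6) (not simplifiable)
  at LRL: (y+z) (not simplifiable)
  at R: ((16+x)+(32+x)) (not simplifiable)
  at RL: (16+x) (not simplifiable)
  at RR: (32+x) (not simplifiable)
Result: no simplifiable subexpression found -> normal form.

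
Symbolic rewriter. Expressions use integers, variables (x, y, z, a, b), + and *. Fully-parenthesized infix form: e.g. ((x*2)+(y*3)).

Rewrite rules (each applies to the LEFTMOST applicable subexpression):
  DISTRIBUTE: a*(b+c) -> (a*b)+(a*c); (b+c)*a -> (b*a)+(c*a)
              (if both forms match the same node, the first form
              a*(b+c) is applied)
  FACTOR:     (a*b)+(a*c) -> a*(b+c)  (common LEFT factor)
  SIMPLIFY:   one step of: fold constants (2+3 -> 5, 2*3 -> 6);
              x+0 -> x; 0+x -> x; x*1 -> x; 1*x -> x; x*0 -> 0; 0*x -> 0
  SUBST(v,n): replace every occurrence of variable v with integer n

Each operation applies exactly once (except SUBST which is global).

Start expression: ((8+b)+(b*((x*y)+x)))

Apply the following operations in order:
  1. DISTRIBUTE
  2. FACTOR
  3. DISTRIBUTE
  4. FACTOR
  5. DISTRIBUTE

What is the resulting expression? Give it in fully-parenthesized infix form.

Answer: ((8+b)+((b*(x*y))+(b*x)))

Derivation:
Start: ((8+b)+(b*((x*y)+x)))
Apply DISTRIBUTE at R (target: (b*((x*y)+x))): ((8+b)+(b*((x*y)+x))) -> ((8+b)+((b*(x*y))+(b*x)))
Apply FACTOR at R (target: ((b*(x*y))+(b*x))): ((8+b)+((b*(x*y))+(b*x))) -> ((8+b)+(b*((x*y)+x)))
Apply DISTRIBUTE at R (target: (b*((x*y)+x))): ((8+b)+(b*((x*y)+x))) -> ((8+b)+((b*(x*y))+(b*x)))
Apply FACTOR at R (target: ((b*(x*y))+(b*x))): ((8+b)+((b*(x*y))+(b*x))) -> ((8+b)+(b*((x*y)+x)))
Apply DISTRIBUTE at R (target: (b*((x*y)+x))): ((8+b)+(b*((x*y)+x))) -> ((8+b)+((b*(x*y))+(b*x)))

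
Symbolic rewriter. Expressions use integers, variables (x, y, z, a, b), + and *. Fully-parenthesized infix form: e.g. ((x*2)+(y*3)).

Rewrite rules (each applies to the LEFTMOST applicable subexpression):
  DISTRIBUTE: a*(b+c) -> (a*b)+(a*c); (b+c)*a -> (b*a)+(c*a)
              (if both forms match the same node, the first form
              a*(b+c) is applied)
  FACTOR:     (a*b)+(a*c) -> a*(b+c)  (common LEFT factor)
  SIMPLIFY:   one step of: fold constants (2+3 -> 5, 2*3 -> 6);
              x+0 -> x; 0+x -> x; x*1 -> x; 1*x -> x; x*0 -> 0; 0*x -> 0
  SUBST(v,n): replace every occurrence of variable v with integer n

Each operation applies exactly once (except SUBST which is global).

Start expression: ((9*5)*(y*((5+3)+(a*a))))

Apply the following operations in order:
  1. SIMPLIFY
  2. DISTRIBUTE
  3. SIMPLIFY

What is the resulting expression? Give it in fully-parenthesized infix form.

Start: ((9*5)*(y*((5+3)+(a*a))))
Apply SIMPLIFY at L (target: (9*5)): ((9*5)*(y*((5+3)+(a*a)))) -> (45*(y*((5+3)+(a*a))))
Apply DISTRIBUTE at R (target: (y*((5+3)+(a*a)))): (45*(y*((5+3)+(a*a)))) -> (45*((y*(5+3))+(y*(a*a))))
Apply SIMPLIFY at RLR (target: (5+3)): (45*((y*(5+3))+(y*(a*a)))) -> (45*((y*8)+(y*(a*a))))

Answer: (45*((y*8)+(y*(a*a))))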